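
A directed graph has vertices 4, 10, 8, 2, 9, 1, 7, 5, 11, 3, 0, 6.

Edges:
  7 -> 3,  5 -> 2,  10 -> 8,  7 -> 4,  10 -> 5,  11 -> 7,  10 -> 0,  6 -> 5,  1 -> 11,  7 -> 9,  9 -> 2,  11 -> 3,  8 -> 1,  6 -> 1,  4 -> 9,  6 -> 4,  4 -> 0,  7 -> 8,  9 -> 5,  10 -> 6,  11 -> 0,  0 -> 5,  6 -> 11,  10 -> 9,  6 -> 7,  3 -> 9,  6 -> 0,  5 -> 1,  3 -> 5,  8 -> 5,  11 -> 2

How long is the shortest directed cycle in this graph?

4

For each vertex v, BFS finds the shortest path from v back to v.
The shortest such closed walk is 11 → 0 → 5 → 1 → 11, length 4.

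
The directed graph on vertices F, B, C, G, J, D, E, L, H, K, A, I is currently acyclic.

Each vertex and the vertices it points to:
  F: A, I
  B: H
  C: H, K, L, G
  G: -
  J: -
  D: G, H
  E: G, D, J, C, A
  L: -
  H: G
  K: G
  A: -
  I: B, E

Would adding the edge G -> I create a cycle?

Adding G→I creates a cycle iff I can already reach G.
Path from I: I → E → G.
So I → … → G → I is a cycle.

Yes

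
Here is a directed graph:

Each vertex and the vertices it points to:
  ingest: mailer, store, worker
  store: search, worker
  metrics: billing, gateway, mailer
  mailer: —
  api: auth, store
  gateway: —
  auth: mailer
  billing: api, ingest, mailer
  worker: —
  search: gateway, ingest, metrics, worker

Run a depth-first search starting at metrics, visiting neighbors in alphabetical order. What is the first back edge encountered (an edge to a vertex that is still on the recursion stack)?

DFS from metrics (visiting neighbors in alphabetical order); mark gray on enter, black on exit:
metrics gray
  billing gray
    api gray
      auth gray
        mailer gray
        mailer black
      auth black
      store gray
        search gray
          gateway gray
          gateway black
          ingest gray
            ingest→mailer: mailer black — skip
            ingest→store: store is gray → back edge
First back edge: ingest → store.

ingest→store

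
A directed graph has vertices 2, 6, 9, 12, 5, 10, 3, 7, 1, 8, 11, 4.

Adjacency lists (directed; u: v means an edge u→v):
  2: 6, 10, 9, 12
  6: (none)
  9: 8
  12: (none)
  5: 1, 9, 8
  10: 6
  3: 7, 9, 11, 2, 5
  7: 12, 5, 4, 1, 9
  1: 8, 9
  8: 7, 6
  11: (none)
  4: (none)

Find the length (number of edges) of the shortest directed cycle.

For each vertex v, BFS finds the shortest path from v back to v.
The shortest such closed walk is 5 → 8 → 7 → 5, length 3.

3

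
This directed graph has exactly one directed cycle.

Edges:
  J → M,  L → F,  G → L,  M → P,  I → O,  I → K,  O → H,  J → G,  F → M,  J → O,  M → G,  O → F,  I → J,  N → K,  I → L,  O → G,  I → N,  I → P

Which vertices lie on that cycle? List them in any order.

DFS with gray/black marking from L:
L gray
  F gray
    M gray
      P gray
      P black
      G gray
        G→L: L is gray → back edge
Back edge closes the cycle L → F → M → G → L; its vertices are {F, G, L, M}.

F, G, L, M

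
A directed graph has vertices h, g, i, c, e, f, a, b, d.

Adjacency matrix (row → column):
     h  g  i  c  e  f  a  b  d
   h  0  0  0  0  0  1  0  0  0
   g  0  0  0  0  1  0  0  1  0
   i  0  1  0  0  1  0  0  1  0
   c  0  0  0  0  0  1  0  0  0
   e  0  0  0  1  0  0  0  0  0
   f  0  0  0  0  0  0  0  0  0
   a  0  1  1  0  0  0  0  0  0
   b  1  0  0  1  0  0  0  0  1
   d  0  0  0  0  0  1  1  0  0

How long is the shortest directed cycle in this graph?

For each vertex v, BFS finds the shortest path from v back to v.
The shortest such closed walk is b → d → a → i → b, length 4.

4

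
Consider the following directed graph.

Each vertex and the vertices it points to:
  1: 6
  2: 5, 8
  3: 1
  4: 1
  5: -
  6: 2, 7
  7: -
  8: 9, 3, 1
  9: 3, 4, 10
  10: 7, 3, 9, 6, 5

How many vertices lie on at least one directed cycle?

A vertex is on a directed cycle iff it belongs to a strongly connected component of size ≥ 2 (or has a self-loop).
The vertices on cycles are {1, 2, 3, 4, 6, 8, 9, 10} — 8 in total.

8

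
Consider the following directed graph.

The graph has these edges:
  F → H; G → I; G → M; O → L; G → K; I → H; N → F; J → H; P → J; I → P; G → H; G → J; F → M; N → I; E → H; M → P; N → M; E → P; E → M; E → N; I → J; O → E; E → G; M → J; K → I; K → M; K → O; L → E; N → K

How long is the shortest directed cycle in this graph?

For each vertex v, BFS finds the shortest path from v back to v.
The shortest such closed walk is N → K → O → E → N, length 4.

4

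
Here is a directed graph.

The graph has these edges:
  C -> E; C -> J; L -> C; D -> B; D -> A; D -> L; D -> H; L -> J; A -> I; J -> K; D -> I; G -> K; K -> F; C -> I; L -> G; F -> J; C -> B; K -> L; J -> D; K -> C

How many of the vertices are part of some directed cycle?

7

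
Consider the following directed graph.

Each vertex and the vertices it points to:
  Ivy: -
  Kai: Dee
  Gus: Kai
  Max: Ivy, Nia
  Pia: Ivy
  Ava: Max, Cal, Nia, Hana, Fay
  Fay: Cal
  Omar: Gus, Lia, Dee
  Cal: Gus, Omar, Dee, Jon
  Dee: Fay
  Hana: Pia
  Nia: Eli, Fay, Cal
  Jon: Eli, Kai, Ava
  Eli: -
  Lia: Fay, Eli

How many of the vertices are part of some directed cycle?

A vertex is on a directed cycle iff it belongs to a strongly connected component of size ≥ 2 (or has a self-loop).
The vertices on cycles are {Ava, Cal, Dee, Fay, Gus, Jon, Kai, Lia, Max, Nia, Omar} — 11 in total.

11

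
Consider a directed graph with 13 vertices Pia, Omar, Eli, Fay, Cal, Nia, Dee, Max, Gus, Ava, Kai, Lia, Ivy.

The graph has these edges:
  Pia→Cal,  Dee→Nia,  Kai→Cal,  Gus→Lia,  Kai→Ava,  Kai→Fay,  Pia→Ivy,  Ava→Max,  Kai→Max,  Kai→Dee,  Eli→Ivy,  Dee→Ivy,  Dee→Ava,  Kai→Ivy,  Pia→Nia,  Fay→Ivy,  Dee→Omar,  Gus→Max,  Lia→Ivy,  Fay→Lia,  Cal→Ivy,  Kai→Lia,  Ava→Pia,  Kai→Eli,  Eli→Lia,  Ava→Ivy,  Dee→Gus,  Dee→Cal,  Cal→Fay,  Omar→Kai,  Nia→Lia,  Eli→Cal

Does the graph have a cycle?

DFS with white/gray/black marking, starting from Gus:
Gus gray
  Lia gray
    Ivy gray
    Ivy black
  Lia black
  Max gray
  Max black
Gus black
Pia gray
  Pia→Ivy: Ivy black — skip
  Cal gray
    Fay gray
      Fay→Lia: Lia black — skip
      Fay→Ivy: Ivy black — skip
    Fay black
    Cal→Ivy: Ivy black — skip
  Cal black
  Nia gray
    Nia→Lia: Lia black — skip
  Nia black
Pia black
Omar gray
  Kai gray
    Kai→Fay: Fay black — skip
    Eli gray
      Eli→Ivy: Ivy black — skip
      Eli→Lia: Lia black — skip
      Eli→Cal: Cal black — skip
    Eli black
    Kai→Max: Max black — skip
    Ava gray
      Ava→Max: Max black — skip
      Ava→Pia: Pia black — skip
      Ava→Ivy: Ivy black — skip
    Ava black
    Dee gray
      Dee→Ava: Ava black — skip
      Dee→Gus: Gus black — skip
      Dee→Omar: Omar is gray → back edge
Back edge found, so a cycle exists: Omar → Kai → Dee → Omar.

Yes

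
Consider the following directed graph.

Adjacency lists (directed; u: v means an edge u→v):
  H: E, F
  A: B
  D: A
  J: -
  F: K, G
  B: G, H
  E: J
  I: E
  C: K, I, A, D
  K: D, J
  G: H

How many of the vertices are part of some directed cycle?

7

A vertex is on a directed cycle iff it belongs to a strongly connected component of size ≥ 2 (or has a self-loop).
The vertices on cycles are {A, B, D, F, G, H, K} — 7 in total.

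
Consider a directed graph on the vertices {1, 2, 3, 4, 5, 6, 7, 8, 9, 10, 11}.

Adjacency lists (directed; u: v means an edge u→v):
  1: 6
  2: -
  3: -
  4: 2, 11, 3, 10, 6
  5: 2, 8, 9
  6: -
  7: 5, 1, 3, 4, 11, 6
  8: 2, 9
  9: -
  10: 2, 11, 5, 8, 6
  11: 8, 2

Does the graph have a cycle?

DFS with white/gray/black marking, starting from 11:
11 gray
  8 gray
    2 gray
    2 black
    9 gray
    9 black
  8 black
  11→2: 2 black — skip
11 black
1 gray
  6 gray
  6 black
1 black
3 gray
3 black
4 gray
  4→2: 2 black — skip
  4→11: 11 black — skip
  4→3: 3 black — skip
  10 gray
    10→2: 2 black — skip
    10→11: 11 black — skip
    5 gray
      5→2: 2 black — skip
      5→8: 8 black — skip
      5→9: 9 black — skip
    5 black
    10→8: 8 black — skip
    10→6: 6 black — skip
  10 black
  4→6: 6 black — skip
4 black
7 gray
  7→5: 5 black — skip
  7→1: 1 black — skip
  7→3: 3 black — skip
  7→4: 4 black — skip
  7→11: 11 black — skip
  7→6: 6 black — skip
7 black
Every edge goes to a white or black vertex — no back edge, so the graph is acyclic.

No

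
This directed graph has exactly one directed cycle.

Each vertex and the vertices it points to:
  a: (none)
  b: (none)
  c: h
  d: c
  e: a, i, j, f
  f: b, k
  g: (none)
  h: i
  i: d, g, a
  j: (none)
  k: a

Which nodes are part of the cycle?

DFS with gray/black marking from i:
i gray
  d gray
    c gray
      h gray
        h→i: i is gray → back edge
Back edge closes the cycle i → d → c → h → i; its vertices are {c, d, h, i}.

c, d, h, i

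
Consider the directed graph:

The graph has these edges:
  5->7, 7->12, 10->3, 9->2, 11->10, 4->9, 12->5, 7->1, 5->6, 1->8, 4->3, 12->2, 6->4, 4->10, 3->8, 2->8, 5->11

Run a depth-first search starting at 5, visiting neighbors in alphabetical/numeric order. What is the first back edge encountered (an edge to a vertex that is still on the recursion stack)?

DFS from 5 (visiting neighbors in alphabetical/numeric order); mark gray on enter, black on exit:
5 gray
  6 gray
    4 gray
      3 gray
        8 gray
        8 black
      3 black
      9 gray
        2 gray
          2→8: 8 black — skip
        2 black
      9 black
      10 gray
        10→3: 3 black — skip
      10 black
    4 black
  6 black
  7 gray
    1 gray
      1→8: 8 black — skip
    1 black
    12 gray
      12→2: 2 black — skip
      12→5: 5 is gray → back edge
First back edge: 12 → 5.

12→5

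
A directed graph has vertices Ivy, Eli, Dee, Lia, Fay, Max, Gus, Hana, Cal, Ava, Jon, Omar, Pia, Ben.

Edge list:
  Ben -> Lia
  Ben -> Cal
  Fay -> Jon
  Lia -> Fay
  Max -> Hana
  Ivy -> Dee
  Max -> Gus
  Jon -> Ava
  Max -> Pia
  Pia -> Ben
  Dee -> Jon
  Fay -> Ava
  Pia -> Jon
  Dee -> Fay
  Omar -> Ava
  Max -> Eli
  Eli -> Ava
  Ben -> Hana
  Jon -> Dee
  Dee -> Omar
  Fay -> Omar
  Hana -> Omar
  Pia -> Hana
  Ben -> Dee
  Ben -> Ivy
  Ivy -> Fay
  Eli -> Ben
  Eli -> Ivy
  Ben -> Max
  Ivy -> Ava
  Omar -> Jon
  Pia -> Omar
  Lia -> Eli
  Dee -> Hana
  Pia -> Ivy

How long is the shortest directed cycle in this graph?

For each vertex v, BFS finds the shortest path from v back to v.
The shortest such closed walk is Dee → Jon → Dee, length 2.

2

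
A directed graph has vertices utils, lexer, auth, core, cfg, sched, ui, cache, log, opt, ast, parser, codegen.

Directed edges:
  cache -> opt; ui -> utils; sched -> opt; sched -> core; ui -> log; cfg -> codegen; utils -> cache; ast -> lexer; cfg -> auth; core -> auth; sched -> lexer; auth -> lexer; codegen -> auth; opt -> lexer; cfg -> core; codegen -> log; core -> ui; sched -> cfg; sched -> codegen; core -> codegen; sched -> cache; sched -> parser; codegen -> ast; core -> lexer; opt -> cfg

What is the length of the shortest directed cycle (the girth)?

6

For each vertex v, BFS finds the shortest path from v back to v.
The shortest such closed walk is opt → cfg → core → ui → utils → cache → opt, length 6.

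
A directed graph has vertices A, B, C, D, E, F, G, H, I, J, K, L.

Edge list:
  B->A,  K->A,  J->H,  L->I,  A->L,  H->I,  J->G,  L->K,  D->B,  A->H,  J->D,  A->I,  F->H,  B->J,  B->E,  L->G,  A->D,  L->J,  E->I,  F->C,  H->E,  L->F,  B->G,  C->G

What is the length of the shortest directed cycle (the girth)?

For each vertex v, BFS finds the shortest path from v back to v.
The shortest such closed walk is A → L → K → A, length 3.

3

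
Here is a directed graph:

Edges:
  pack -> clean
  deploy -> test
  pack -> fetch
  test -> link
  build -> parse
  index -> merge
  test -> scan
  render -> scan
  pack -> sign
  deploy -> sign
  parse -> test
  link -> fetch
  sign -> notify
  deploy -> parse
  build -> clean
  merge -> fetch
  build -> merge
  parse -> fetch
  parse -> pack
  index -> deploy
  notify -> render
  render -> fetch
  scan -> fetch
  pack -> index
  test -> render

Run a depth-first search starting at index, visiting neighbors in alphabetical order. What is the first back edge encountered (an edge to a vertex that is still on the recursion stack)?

pack->index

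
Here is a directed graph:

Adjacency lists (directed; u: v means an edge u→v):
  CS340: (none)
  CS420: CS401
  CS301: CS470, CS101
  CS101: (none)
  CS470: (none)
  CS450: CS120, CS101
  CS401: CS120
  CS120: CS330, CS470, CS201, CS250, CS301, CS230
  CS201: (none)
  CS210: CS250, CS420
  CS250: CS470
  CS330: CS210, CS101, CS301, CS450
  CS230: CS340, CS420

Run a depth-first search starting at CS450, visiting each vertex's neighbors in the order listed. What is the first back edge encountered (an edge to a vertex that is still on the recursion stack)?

DFS from CS450 (visiting each vertex's neighbors in the order listed); mark gray on enter, black on exit:
CS450 gray
  CS120 gray
    CS330 gray
      CS210 gray
        CS250 gray
          CS470 gray
          CS470 black
        CS250 black
        CS420 gray
          CS401 gray
            CS401→CS120: CS120 is gray → back edge
First back edge: CS401 → CS120.

CS401→CS120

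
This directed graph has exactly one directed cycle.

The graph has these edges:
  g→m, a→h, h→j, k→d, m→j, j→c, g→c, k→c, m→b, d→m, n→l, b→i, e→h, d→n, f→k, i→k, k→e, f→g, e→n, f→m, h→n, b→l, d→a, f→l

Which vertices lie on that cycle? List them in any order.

b, d, i, k, m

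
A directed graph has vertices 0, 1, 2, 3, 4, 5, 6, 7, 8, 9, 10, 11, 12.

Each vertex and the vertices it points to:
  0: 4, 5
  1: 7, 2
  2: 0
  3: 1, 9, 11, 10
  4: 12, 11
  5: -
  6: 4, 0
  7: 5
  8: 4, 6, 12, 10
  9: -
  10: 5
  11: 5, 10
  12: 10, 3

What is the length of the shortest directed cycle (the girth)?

6

For each vertex v, BFS finds the shortest path from v back to v.
The shortest such closed walk is 12 → 3 → 1 → 2 → 0 → 4 → 12, length 6.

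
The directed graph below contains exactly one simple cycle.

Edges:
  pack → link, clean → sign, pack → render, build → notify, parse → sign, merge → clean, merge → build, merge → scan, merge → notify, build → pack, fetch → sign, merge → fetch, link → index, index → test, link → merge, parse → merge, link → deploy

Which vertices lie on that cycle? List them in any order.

DFS with gray/black marking from merge:
merge gray
  fetch gray
    sign gray
    sign black
  fetch black
  scan gray
  scan black
  notify gray
  notify black
  clean gray
    clean→sign: sign black — skip
  clean black
  build gray
    build→notify: notify black — skip
    pack gray
      link gray
        index gray
          test gray
          test black
        index black
        deploy gray
        deploy black
        link→merge: merge is gray → back edge
Back edge closes the cycle merge → build → pack → link → merge; its vertices are {link, pack, build, merge}.

link, pack, build, merge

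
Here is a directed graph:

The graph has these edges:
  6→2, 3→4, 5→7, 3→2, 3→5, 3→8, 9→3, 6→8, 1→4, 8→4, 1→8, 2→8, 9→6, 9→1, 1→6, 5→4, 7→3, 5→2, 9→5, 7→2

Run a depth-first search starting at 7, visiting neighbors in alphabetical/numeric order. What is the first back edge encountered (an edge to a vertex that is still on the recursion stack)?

5→7

DFS from 7 (visiting neighbors in alphabetical/numeric order); mark gray on enter, black on exit:
7 gray
  2 gray
    8 gray
      4 gray
      4 black
    8 black
  2 black
  3 gray
    3→2: 2 black — skip
    3→4: 4 black — skip
    5 gray
      5→2: 2 black — skip
      5→4: 4 black — skip
      5→7: 7 is gray → back edge
First back edge: 5 → 7.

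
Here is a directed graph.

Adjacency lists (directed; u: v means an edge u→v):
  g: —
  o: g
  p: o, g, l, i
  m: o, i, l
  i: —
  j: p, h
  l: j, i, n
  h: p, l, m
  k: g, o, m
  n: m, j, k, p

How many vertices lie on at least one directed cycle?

A vertex is on a directed cycle iff it belongs to a strongly connected component of size ≥ 2 (or has a self-loop).
The vertices on cycles are {h, j, k, l, m, n, p} — 7 in total.

7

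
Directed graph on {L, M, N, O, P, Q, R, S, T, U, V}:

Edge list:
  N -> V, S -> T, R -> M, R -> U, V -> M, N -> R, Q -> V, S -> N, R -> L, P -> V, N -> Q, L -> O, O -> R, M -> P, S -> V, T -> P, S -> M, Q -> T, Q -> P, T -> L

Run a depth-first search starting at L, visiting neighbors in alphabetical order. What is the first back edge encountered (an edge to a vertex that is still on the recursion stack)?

DFS from L (visiting neighbors in alphabetical order); mark gray on enter, black on exit:
L gray
  O gray
    R gray
      R→L: L is gray → back edge
First back edge: R → L.

R->L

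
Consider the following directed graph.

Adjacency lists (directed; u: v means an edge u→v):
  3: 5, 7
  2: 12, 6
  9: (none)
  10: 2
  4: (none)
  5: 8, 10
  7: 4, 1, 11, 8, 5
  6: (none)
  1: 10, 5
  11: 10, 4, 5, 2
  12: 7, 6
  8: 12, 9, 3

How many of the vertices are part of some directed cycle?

9

A vertex is on a directed cycle iff it belongs to a strongly connected component of size ≥ 2 (or has a self-loop).
The vertices on cycles are {1, 2, 3, 5, 7, 8, 10, 11, 12} — 9 in total.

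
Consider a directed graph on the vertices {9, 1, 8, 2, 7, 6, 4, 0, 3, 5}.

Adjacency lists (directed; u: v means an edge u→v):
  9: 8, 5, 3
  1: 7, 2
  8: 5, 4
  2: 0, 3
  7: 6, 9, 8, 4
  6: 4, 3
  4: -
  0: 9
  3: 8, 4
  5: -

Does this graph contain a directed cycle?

DFS with white/gray/black marking, starting from 4:
4 gray
4 black
9 gray
  8 gray
    5 gray
    5 black
    8→4: 4 black — skip
  8 black
  9→5: 5 black — skip
  3 gray
    3→8: 8 black — skip
    3→4: 4 black — skip
  3 black
9 black
1 gray
  7 gray
    6 gray
      6→4: 4 black — skip
      6→3: 3 black — skip
    6 black
    7→9: 9 black — skip
    7→8: 8 black — skip
    7→4: 4 black — skip
  7 black
  2 gray
    0 gray
      0→9: 9 black — skip
    0 black
    2→3: 3 black — skip
  2 black
1 black
Every edge goes to a white or black vertex — no back edge, so the graph is acyclic.

No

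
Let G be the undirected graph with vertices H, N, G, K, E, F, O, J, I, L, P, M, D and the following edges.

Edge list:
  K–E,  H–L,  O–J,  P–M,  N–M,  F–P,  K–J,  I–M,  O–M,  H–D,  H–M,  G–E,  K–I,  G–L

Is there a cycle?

DFS, tracking each vertex's parent; an edge to a visited non-parent vertex closes a cycle.
Start from N:
visit N (parent –)
  visit M (parent N)
    visit I (parent M)
      visit K (parent I)
        visit J (parent K)
          J–K: parent, skip
          visit O (parent J)
            O–M: M visited and ≠ parent → cycle
Cycle: M – I – K – J – O – M.

Yes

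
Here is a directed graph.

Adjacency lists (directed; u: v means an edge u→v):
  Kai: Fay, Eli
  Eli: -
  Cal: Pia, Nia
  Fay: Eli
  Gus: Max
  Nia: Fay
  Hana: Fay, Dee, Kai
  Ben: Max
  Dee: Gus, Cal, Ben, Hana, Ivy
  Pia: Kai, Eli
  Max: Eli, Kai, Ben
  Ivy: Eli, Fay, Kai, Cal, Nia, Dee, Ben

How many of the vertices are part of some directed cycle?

5

A vertex is on a directed cycle iff it belongs to a strongly connected component of size ≥ 2 (or has a self-loop).
The vertices on cycles are {Ben, Dee, Ivy, Max, Hana} — 5 in total.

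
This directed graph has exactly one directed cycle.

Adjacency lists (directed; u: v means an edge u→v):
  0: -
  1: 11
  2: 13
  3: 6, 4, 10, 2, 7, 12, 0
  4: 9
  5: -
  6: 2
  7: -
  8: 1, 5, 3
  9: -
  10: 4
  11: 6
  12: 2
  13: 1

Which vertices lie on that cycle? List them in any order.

DFS with gray/black marking from 6:
6 gray
  2 gray
    13 gray
      1 gray
        11 gray
          11→6: 6 is gray → back edge
Back edge closes the cycle 6 → 2 → 13 → 1 → 11 → 6; its vertices are {1, 2, 6, 11, 13}.

1, 2, 6, 11, 13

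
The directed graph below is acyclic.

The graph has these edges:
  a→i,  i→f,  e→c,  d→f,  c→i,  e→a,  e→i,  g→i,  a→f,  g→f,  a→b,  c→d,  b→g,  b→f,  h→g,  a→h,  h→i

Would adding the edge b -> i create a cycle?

Adding b→i creates a cycle iff i can already reach b.
Explore from i: no path reaches b. The graph stays acyclic.

No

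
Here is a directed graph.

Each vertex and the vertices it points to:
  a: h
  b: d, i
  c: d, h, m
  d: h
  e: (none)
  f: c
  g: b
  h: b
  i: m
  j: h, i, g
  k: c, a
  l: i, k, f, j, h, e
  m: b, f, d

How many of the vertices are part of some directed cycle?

7

A vertex is on a directed cycle iff it belongs to a strongly connected component of size ≥ 2 (or has a self-loop).
The vertices on cycles are {b, c, d, f, h, i, m} — 7 in total.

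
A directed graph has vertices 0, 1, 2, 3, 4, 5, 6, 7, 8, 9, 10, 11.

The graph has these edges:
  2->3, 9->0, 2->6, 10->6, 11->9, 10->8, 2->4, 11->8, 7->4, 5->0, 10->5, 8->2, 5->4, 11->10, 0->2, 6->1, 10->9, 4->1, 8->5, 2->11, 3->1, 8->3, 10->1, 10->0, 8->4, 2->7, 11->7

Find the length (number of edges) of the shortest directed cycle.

For each vertex v, BFS finds the shortest path from v back to v.
The shortest such closed walk is 8 → 2 → 11 → 8, length 3.

3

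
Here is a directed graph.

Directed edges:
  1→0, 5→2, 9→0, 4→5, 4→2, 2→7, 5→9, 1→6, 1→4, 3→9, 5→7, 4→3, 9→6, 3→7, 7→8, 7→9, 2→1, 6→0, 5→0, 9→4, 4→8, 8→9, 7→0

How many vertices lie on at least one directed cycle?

A vertex is on a directed cycle iff it belongs to a strongly connected component of size ≥ 2 (or has a self-loop).
The vertices on cycles are {1, 2, 3, 4, 5, 7, 8, 9} — 8 in total.

8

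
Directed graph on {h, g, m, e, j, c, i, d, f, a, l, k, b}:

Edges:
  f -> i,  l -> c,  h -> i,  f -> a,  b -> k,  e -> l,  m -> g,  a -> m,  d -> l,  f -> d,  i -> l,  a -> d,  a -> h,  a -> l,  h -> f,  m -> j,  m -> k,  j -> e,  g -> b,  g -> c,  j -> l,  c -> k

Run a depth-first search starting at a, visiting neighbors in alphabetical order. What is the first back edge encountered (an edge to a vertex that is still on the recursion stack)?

DFS from a (visiting neighbors in alphabetical order); mark gray on enter, black on exit:
a gray
  d gray
    l gray
      c gray
        k gray
        k black
      c black
    l black
  d black
  h gray
    f gray
      f→a: a is gray → back edge
First back edge: f → a.

f->a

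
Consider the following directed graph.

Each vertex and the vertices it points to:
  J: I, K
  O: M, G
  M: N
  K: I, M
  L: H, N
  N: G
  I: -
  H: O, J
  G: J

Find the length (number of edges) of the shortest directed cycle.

For each vertex v, BFS finds the shortest path from v back to v.
The shortest such closed walk is J → K → M → N → G → J, length 5.

5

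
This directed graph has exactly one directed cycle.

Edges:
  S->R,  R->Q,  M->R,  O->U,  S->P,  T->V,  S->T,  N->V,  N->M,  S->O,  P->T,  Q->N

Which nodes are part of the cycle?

M, N, Q, R

DFS with gray/black marking from R:
R gray
  Q gray
    N gray
      M gray
        M→R: R is gray → back edge
Back edge closes the cycle R → Q → N → M → R; its vertices are {M, N, Q, R}.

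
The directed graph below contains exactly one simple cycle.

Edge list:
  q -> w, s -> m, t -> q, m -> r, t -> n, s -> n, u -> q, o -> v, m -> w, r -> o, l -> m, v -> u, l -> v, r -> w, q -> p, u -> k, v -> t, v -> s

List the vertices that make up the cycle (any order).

DFS with gray/black marking from v:
v gray
  u gray
    q gray
      p gray
      p black
      w gray
      w black
    q black
    k gray
    k black
  u black
  t gray
    t→q: q black — skip
    n gray
    n black
  t black
  s gray
    s→n: n black — skip
    m gray
      r gray
        o gray
          o→v: v is gray → back edge
Back edge closes the cycle v → s → m → r → o → v; its vertices are {m, o, r, s, v}.

m, o, r, s, v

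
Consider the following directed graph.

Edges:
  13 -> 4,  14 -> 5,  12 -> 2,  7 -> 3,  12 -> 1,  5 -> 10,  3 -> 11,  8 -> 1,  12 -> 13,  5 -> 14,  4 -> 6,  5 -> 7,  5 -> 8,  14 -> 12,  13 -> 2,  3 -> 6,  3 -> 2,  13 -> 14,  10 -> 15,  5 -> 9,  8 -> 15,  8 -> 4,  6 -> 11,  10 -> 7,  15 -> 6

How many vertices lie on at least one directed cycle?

4

A vertex is on a directed cycle iff it belongs to a strongly connected component of size ≥ 2 (or has a self-loop).
The vertices on cycles are {5, 12, 13, 14} — 4 in total.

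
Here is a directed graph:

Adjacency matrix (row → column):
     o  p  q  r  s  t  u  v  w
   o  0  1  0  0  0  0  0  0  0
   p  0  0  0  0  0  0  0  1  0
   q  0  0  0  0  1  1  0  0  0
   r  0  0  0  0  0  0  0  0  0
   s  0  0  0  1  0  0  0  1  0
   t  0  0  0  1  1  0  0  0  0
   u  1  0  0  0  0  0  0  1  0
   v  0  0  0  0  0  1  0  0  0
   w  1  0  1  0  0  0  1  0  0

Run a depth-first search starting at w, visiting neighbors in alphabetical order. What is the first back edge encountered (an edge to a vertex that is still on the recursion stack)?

DFS from w (visiting neighbors in alphabetical order); mark gray on enter, black on exit:
w gray
  o gray
    p gray
      v gray
        t gray
          r gray
          r black
          s gray
            s→r: r black — skip
            s→v: v is gray → back edge
First back edge: s → v.

s→v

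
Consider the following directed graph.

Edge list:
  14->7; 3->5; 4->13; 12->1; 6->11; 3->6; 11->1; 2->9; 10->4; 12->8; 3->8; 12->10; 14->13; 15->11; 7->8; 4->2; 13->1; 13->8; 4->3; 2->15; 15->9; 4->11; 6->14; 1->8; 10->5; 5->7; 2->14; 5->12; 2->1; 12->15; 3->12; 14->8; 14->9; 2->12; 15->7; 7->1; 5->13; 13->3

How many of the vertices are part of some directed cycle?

9

A vertex is on a directed cycle iff it belongs to a strongly connected component of size ≥ 2 (or has a self-loop).
The vertices on cycles are {2, 3, 4, 5, 6, 10, 12, 13, 14} — 9 in total.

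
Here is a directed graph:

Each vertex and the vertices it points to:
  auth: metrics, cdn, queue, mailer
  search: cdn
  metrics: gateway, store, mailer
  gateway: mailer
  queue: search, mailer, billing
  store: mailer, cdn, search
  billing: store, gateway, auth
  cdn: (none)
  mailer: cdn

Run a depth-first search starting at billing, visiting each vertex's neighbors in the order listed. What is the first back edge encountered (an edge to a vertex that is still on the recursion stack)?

DFS from billing (visiting each vertex's neighbors in the order listed); mark gray on enter, black on exit:
billing gray
  store gray
    mailer gray
      cdn gray
      cdn black
    mailer black
    store→cdn: cdn black — skip
    search gray
      search→cdn: cdn black — skip
    search black
  store black
  gateway gray
    gateway→mailer: mailer black — skip
  gateway black
  auth gray
    metrics gray
      metrics→gateway: gateway black — skip
      metrics→store: store black — skip
      metrics→mailer: mailer black — skip
    metrics black
    auth→cdn: cdn black — skip
    queue gray
      queue→search: search black — skip
      queue→mailer: mailer black — skip
      queue→billing: billing is gray → back edge
First back edge: queue → billing.

queue->billing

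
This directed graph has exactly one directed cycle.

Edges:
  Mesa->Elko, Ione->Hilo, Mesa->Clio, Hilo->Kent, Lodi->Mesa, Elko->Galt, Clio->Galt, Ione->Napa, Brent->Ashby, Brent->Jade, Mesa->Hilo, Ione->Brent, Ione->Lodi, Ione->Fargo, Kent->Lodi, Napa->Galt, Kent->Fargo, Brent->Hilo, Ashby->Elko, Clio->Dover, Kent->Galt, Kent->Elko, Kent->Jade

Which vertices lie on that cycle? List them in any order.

DFS with gray/black marking from Lodi:
Lodi gray
  Mesa gray
    Clio gray
      Galt gray
      Galt black
      Dover gray
      Dover black
    Clio black
    Elko gray
      Elko→Galt: Galt black — skip
    Elko black
    Hilo gray
      Kent gray
        Kent→Lodi: Lodi is gray → back edge
Back edge closes the cycle Lodi → Mesa → Hilo → Kent → Lodi; its vertices are {Hilo, Kent, Lodi, Mesa}.

Hilo, Kent, Lodi, Mesa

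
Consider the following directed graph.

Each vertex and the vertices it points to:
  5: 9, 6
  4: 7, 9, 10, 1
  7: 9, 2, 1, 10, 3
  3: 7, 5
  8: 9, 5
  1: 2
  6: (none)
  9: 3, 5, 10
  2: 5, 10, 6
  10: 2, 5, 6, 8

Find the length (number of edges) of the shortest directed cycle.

2

For each vertex v, BFS finds the shortest path from v back to v.
The shortest such closed walk is 7 → 3 → 7, length 2.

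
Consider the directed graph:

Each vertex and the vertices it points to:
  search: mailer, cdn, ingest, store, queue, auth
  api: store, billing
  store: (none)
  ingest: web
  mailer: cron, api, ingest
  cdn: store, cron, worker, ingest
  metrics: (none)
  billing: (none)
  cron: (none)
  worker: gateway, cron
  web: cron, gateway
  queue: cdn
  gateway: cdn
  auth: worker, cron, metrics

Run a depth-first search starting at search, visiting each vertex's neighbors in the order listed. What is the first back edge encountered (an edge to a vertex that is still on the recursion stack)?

worker->gateway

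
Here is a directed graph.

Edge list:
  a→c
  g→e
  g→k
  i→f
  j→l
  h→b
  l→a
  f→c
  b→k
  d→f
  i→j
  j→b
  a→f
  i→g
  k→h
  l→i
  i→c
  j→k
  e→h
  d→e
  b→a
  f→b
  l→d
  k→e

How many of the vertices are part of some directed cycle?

A vertex is on a directed cycle iff it belongs to a strongly connected component of size ≥ 2 (or has a self-loop).
The vertices on cycles are {a, b, e, f, h, i, j, k, l} — 9 in total.

9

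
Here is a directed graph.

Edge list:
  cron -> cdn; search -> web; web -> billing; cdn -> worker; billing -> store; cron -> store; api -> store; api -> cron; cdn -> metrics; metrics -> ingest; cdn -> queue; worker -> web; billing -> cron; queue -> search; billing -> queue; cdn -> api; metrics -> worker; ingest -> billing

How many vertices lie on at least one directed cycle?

10

A vertex is on a directed cycle iff it belongs to a strongly connected component of size ≥ 2 (or has a self-loop).
The vertices on cycles are {api, cdn, web, cron, queue, ingest, search, worker, billing, metrics} — 10 in total.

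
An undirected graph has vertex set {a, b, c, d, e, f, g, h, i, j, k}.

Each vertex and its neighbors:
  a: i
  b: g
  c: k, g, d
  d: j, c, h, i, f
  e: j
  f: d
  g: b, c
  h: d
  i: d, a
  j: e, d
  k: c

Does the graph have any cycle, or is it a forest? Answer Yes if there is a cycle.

DFS, tracking each vertex's parent; an edge to a visited non-parent vertex closes a cycle.
Start from i:
visit i (parent –)
  visit d (parent i)
    visit j (parent d)
      visit e (parent j)
        e–j: parent, skip
      j–d: parent, skip
    visit c (parent d)
      visit k (parent c)
        k–c: parent, skip
      visit g (parent c)
        visit b (parent g)
          b–g: parent, skip
        g–c: parent, skip
      c–d: parent, skip
    visit h (parent d)
      h–d: parent, skip
    d–i: parent, skip
    visit f (parent d)
      f–d: parent, skip
  visit a (parent i)
    a–i: parent, skip
No non-parent visited neighbor found — the graph is a forest.

No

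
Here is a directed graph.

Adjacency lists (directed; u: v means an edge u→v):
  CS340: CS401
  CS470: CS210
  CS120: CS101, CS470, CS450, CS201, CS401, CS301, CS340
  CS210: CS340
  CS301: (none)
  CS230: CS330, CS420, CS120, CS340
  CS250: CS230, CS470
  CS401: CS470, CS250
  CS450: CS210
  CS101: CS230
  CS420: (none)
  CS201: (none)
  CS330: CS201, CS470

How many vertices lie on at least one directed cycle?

A vertex is on a directed cycle iff it belongs to a strongly connected component of size ≥ 2 (or has a self-loop).
The vertices on cycles are {CS101, CS120, CS210, CS230, CS250, CS330, CS340, CS401, CS450, CS470} — 10 in total.

10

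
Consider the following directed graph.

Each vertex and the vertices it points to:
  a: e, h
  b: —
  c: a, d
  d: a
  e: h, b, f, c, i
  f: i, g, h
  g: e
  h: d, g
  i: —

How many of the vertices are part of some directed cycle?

7

A vertex is on a directed cycle iff it belongs to a strongly connected component of size ≥ 2 (or has a self-loop).
The vertices on cycles are {a, c, d, e, f, g, h} — 7 in total.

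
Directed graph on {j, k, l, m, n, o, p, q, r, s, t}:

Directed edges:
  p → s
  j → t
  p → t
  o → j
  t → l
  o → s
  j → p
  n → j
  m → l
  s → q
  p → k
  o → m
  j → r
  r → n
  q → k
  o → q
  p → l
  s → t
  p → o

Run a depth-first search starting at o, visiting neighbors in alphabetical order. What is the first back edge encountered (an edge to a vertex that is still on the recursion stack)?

p→o

DFS from o (visiting neighbors in alphabetical order); mark gray on enter, black on exit:
o gray
  j gray
    p gray
      k gray
      k black
      l gray
      l black
      p→o: o is gray → back edge
First back edge: p → o.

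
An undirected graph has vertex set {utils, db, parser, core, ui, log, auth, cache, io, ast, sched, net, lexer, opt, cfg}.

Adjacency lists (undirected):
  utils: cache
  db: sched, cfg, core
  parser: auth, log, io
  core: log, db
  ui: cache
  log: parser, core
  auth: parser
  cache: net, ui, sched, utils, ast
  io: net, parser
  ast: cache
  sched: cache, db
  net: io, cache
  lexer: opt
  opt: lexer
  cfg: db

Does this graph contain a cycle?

Yes

DFS, tracking each vertex's parent; an edge to a visited non-parent vertex closes a cycle.
Start from opt:
visit opt (parent –)
  visit lexer (parent opt)
    lexer–opt: parent, skip
visit utils (parent –)
  visit cache (parent utils)
    visit net (parent cache)
      visit io (parent net)
        io–net: parent, skip
        visit parser (parent io)
          visit auth (parent parser)
            auth–parser: parent, skip
          visit log (parent parser)
            log–parser: parent, skip
            visit core (parent log)
              core–log: parent, skip
              visit db (parent core)
                visit sched (parent db)
                  sched–cache: cache visited and ≠ parent → cycle
Cycle: cache – net – io – parser – log – core – db – sched – cache.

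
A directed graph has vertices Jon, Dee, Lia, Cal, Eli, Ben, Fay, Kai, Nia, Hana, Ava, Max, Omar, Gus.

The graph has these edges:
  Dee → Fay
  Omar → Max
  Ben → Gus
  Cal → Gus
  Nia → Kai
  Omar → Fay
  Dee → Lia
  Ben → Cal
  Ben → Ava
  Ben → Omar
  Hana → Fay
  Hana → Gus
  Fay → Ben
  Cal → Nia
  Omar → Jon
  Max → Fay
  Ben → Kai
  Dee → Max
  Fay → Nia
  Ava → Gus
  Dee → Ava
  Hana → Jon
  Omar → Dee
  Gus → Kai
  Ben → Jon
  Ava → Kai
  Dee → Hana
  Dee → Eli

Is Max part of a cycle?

Max is on a cycle iff Max can reach itself via ≥1 edge.
Max → Fay → Ben → Omar → Max — yes.

Yes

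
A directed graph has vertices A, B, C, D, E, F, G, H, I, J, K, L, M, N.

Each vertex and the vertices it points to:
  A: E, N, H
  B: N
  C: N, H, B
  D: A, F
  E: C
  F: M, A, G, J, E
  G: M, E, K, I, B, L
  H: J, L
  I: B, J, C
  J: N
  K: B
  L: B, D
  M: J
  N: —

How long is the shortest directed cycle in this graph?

For each vertex v, BFS finds the shortest path from v back to v.
The shortest such closed walk is D → F → G → L → D, length 4.

4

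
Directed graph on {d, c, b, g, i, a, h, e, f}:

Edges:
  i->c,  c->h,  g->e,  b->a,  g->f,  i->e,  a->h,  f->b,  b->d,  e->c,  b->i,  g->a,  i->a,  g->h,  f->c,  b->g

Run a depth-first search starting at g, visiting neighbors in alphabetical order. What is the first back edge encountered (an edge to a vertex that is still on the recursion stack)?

b->g

DFS from g (visiting neighbors in alphabetical order); mark gray on enter, black on exit:
g gray
  a gray
    h gray
    h black
  a black
  e gray
    c gray
      c→h: h black — skip
    c black
  e black
  f gray
    b gray
      b→a: a black — skip
      d gray
      d black
      b→g: g is gray → back edge
First back edge: b → g.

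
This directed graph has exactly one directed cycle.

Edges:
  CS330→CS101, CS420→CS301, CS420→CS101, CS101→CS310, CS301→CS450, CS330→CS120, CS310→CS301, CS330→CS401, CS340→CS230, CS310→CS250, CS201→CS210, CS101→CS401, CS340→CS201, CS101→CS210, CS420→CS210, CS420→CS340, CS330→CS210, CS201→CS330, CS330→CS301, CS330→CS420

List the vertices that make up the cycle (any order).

DFS with gray/black marking from CS330:
CS330 gray
  CS210 gray
  CS210 black
  CS101 gray
    CS401 gray
    CS401 black
    CS310 gray
      CS250 gray
      CS250 black
      CS301 gray
        CS450 gray
        CS450 black
      CS301 black
    CS310 black
    CS101→CS210: CS210 black — skip
  CS101 black
  CS120 gray
  CS120 black
  CS330→CS301: CS301 black — skip
  CS420 gray
    CS420→CS301: CS301 black — skip
    CS340 gray
      CS201 gray
        CS201→CS330: CS330 is gray → back edge
Back edge closes the cycle CS330 → CS420 → CS340 → CS201 → CS330; its vertices are {CS201, CS330, CS340, CS420}.

CS201, CS330, CS340, CS420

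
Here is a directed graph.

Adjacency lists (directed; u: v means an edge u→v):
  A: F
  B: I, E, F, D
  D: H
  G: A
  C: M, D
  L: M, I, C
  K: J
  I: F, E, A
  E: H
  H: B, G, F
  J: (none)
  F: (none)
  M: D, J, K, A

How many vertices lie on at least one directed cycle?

5

A vertex is on a directed cycle iff it belongs to a strongly connected component of size ≥ 2 (or has a self-loop).
The vertices on cycles are {B, D, E, H, I} — 5 in total.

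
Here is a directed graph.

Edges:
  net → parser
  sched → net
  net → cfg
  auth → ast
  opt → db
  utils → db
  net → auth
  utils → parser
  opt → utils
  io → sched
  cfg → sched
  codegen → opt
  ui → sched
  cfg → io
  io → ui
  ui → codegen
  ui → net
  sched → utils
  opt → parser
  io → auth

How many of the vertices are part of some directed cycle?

A vertex is on a directed cycle iff it belongs to a strongly connected component of size ≥ 2 (or has a self-loop).
The vertices on cycles are {io, ui, cfg, net, sched} — 5 in total.

5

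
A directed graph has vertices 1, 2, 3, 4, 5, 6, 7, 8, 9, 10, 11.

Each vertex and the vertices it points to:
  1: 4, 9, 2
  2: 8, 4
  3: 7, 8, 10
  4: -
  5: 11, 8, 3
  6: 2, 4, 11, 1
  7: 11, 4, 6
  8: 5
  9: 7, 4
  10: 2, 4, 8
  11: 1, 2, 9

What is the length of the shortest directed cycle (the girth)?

2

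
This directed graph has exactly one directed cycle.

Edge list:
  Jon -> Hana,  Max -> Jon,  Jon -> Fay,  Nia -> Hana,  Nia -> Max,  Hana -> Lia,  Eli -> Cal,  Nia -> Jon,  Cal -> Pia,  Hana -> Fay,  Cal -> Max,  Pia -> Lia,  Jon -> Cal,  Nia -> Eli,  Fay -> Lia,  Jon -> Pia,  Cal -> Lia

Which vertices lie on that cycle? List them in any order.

DFS with gray/black marking from Max:
Max gray
  Jon gray
    Fay gray
      Lia gray
      Lia black
    Fay black
    Hana gray
      Hana→Lia: Lia black — skip
      Hana→Fay: Fay black — skip
    Hana black
    Cal gray
      Cal→Max: Max is gray → back edge
Back edge closes the cycle Max → Jon → Cal → Max; its vertices are {Cal, Jon, Max}.

Cal, Jon, Max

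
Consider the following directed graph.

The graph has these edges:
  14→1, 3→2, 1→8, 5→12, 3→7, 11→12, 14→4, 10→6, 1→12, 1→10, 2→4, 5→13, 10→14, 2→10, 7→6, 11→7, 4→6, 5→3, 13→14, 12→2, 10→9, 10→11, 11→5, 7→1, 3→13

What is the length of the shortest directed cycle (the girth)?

3

For each vertex v, BFS finds the shortest path from v back to v.
The shortest such closed walk is 1 → 10 → 14 → 1, length 3.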